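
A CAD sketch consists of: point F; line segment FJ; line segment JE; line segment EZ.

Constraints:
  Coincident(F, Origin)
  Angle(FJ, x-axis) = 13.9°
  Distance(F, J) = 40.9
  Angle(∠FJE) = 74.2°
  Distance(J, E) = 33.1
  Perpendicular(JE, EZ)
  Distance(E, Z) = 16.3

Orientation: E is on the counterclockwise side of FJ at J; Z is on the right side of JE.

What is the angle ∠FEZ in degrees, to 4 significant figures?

150.8°

∠FJE = 74.2°, so JE runs at 13.9° + (180° − 74.2°) = 119.7° from the x-axis; with |JE| = 33.1, E = J + 33.1·(cos 119.7°, sin 119.7°) = (23.30, 38.58). The perpendicularity gives EZ at right angles to JE; with |EZ| = 16.3 on the right of JE, Z = E + 16.3·(0.8686, 0.4955) = (37.46, 46.65). Then cos ∠FEZ = EF·EZ / (|EF||EZ|), giving 150.8°.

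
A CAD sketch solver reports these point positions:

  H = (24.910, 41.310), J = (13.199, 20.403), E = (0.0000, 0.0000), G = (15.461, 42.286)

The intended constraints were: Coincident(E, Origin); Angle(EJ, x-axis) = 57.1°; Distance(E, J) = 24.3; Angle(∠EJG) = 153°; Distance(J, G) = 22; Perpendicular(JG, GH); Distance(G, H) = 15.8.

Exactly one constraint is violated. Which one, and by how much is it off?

Distance(G, H) = 15.8 — off by 6.30.

E = (0.00, 0.00) ✓; EJ at 57.10° ✓; |EJ| = 24.30 ✓; ∠EJG = 153.0° ✓; |JG| = 22.00 ✓; ∠(JG, GH) = 90.00° ✓; |GH| = 9.499 ✗.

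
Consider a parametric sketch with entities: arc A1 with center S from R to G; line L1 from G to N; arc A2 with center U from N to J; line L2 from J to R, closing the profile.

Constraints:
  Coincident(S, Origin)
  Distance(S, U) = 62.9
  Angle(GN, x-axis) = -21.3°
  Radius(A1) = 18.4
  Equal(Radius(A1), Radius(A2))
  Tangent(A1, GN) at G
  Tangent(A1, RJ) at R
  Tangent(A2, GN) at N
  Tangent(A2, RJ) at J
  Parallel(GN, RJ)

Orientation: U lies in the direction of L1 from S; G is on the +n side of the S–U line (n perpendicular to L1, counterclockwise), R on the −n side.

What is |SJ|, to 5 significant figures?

65.536

Tangency of A1 to both parallel lines with radius 18.4 puts G and R at S ± 18.4·n: G = (6.6838, 17.143), R = (-6.6838, -17.143). Equal radii place N and J the same way about U: N = U + 18.4·n = (65.287, -5.7054), J = U − 18.4·n = (51.920, -39.992). Then |SJ| = |J − S| = 65.536.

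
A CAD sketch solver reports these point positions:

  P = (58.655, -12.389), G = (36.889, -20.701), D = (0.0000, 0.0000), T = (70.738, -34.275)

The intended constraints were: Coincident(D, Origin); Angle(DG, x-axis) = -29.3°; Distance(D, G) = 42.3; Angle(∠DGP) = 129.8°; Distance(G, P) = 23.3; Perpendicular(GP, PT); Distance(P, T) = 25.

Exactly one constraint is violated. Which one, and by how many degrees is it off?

Perpendicular(GP, PT) — off by 8.00°.

D = (0.00, 0.00) ✓; DG at -29.30° ✓; |DG| = 42.30 ✓; ∠DGP = 129.8° ✓; |GP| = 23.30 ✓; ∠(GP, PT) = 82.00° ✗; |PT| = 25.00 ✓.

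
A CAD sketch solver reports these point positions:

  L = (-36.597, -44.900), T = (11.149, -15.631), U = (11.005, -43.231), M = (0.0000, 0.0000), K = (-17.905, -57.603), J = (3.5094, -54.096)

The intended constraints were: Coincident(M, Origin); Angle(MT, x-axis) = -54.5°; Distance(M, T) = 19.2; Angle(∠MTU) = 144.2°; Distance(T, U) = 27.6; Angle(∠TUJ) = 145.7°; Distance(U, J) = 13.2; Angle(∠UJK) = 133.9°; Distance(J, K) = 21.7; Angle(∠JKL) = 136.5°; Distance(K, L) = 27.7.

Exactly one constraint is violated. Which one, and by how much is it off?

Distance(K, L) = 27.7 — off by 5.10.

M = (0.00, 0.00) ✓; MT at -54.50° ✓; |MT| = 19.20 ✓; ∠MTU = 144.2° ✓; |TU| = 27.60 ✓; ∠TUJ = 145.7° ✓; |UJ| = 13.20 ✓; ∠UJK = 133.9° ✓; |JK| = 21.70 ✓; ∠JKL = 136.5° ✓; |KL| = 22.60 ✗.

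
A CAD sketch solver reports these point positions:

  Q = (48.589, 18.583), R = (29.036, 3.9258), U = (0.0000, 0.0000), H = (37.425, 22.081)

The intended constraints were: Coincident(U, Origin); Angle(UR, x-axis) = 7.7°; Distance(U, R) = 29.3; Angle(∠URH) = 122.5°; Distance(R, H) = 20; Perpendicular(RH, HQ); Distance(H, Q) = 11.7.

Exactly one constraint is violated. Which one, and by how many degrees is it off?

Perpendicular(RH, HQ) — off by 7.40°.

U = (0.00, 0.00) ✓; UR at 7.700° ✓; |UR| = 29.30 ✓; ∠URH = 122.5° ✓; |RH| = 20.00 ✓; ∠(RH, HQ) = 82.60° ✗; |HQ| = 11.70 ✓.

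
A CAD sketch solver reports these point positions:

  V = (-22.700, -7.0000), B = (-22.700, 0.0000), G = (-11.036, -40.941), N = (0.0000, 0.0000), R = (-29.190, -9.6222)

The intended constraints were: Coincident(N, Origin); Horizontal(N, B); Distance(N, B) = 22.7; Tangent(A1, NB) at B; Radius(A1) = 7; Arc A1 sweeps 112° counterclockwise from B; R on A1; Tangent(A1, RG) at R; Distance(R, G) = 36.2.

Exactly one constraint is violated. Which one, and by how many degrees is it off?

Tangent(A1, RG) at R — off by 8.10°.

N = (0.00, 0.00) ✓; N.y = 0.00, B.y = 0.00 ✓; |NB| = 22.70 ✓; ∠(VB, BN) = 90.00° ✓; |VB| = 7.000 ✓; bearing(V→R) − bearing(V→B) = 112.0° ✓; |VR| = 7.000 ✓; ∠(VR, RG) = 81.90° ✗; |RG| = 36.20 ✓.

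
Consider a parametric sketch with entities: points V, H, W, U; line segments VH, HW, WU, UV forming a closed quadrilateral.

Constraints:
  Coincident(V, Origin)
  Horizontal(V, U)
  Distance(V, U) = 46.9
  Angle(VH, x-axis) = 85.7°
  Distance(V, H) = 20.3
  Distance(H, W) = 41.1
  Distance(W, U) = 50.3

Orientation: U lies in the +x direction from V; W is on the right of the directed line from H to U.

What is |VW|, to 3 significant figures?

20.9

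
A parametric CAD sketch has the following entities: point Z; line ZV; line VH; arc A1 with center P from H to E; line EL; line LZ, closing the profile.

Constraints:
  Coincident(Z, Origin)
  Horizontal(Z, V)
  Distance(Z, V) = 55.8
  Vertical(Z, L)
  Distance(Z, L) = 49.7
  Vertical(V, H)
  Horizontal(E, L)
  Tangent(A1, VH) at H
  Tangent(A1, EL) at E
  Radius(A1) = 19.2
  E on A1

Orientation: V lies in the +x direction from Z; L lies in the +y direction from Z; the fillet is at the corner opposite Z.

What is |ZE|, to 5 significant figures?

61.722

Z is at the origin; ZV is horizontal with |ZV| = 55.8 and V on the +x side, so V = (55.800, 0.0000). ZL is vertical with |ZL| = 49.7 and L on the +y side, so L = (0.0000, 49.700). The virtual corner opposite Z is at (55.800, 49.700). The tangent condition forces PH to be normal to VH and the tangent condition forces PE to be normal to EL, with radius 19.2, so the center P sits 19.2 in from both sides at P = (36.600, 30.500). That places the tangent points at H = (55.800, 30.500) on VH and E = (36.600, 49.700) on EL. Then |ZE| = |E − Z| = 61.722.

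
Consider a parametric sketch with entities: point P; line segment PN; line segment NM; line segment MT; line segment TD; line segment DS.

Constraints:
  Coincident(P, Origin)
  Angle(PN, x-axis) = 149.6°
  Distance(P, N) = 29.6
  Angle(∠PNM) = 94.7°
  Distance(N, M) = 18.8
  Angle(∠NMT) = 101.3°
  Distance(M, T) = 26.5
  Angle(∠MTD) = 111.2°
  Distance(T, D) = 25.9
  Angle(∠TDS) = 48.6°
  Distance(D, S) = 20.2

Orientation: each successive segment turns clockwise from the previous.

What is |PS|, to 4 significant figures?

12.27

P is at the origin; PN runs at 149.6° with length 29.6, so N = (-25.53, 14.98). ∠PNM = 94.7° gives NM at 64.30° from the x-axis; with |NM| = 18.8, M = (-17.38, 31.92). ∠NMT = 101.3° gives MT at -14.40° from the x-axis; with |MT| = 26.5, T = (8.290, 25.33). ∠MTD = 111.2° gives TD at -83.20° from the x-axis; with |TD| = 25.9, D = (11.36, -0.3892). ∠TDS = 48.6° gives DS at 145.4° from the x-axis; with |DS| = 20.2, S = (-5.271, 11.08). Then |PS| = |S − P| = 12.27.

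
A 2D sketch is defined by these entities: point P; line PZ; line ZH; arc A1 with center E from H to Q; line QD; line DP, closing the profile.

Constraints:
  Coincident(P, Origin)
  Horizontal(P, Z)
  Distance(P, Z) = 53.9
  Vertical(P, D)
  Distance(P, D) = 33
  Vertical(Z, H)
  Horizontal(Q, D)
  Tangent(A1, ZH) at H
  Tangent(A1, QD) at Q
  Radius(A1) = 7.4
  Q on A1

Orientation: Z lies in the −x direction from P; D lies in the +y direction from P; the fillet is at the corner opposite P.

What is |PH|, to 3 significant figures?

59.7

The virtual corner opposite P is at (-53.9, 33.0). A1 meets ZH tangentially, so EH is at right angles to ZH and tangency of A1 to QD means the radius EQ is perpendicular to QD, with radius 7.4, so the center E sits 7.4 in from both sides at E = (-46.5, 25.6). That places the tangent points at H = (-53.9, 25.6) on ZH and Q = (-46.5, 33.0) on QD. Then |PH| = |H − P| = 59.7.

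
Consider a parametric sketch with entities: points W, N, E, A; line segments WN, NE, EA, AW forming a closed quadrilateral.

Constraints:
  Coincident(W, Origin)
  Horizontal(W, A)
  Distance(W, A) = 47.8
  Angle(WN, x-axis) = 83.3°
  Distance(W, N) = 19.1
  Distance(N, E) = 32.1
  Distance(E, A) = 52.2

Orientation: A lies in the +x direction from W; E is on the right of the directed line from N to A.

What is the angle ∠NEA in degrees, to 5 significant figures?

66.829°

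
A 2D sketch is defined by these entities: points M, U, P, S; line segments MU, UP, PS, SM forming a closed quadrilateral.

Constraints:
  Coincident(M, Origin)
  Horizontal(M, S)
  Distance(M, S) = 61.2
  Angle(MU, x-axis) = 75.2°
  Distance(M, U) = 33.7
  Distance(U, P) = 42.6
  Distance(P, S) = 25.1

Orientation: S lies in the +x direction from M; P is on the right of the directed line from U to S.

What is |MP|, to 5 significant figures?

36.100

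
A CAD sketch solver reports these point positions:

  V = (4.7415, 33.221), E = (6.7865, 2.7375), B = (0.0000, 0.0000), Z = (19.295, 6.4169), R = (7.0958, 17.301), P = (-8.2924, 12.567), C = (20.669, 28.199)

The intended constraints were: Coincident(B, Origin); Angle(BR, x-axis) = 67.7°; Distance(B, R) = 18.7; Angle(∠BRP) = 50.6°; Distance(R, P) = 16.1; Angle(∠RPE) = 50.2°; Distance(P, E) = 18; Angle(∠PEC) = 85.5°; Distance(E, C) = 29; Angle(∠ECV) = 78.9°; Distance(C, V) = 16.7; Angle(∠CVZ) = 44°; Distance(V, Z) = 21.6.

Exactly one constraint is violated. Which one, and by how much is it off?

Distance(V, Z) = 21.6 — off by 8.90.

B = (0.00, 0.00) ✓; BR at 67.70° ✓; |BR| = 18.70 ✓; ∠BRP = 50.60° ✓; |RP| = 16.10 ✓; ∠RPE = 50.20° ✓; |PE| = 18.00 ✓; ∠PEC = 85.50° ✓; |EC| = 29.00 ✓; ∠ECV = 78.90° ✓; |CV| = 16.70 ✓; ∠CVZ = 44.00° ✓; |VZ| = 30.50 ✗.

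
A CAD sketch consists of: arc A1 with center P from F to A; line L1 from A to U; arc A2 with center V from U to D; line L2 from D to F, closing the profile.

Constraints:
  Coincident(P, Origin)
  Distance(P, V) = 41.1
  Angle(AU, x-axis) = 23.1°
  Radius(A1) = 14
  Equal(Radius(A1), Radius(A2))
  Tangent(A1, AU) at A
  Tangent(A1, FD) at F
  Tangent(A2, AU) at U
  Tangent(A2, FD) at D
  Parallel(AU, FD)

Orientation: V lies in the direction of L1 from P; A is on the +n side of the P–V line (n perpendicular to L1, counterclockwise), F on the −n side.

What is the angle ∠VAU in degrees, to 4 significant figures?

18.81°

The slot axis is L1's direction at 23.1°, so u = (cos 23.1°, sin 23.1°) = (0.9198, 0.3923) and n = (−sin 23.1°, cos 23.1°) = (-0.3923, 0.9198). P is at the origin and V lies 41.1 along u from P, so V = 41.1·u = (37.80, 16.13). Tangency of A1 to both parallel lines with radius 14.0 puts A and F at P ± 14.0·n: A = (-5.493, 12.88), F = (5.493, -12.88). Equal radii place U and D the same way about V: U = V + 14.0·n = (32.31, 29.00), D = V − 14.0·n = (43.30, 3.248). Then cos ∠VAU = AV·AU / (|AV||AU|), giving 18.81°.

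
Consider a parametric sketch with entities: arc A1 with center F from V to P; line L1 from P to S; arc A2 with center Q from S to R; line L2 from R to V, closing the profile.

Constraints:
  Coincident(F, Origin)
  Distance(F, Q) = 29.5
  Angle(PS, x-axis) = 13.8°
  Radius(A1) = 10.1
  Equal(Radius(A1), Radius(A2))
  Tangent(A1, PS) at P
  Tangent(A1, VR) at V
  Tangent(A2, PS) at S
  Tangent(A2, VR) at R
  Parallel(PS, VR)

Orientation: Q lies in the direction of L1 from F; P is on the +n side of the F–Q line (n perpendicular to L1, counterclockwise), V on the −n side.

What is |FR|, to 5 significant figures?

31.181

The slot axis is L1's direction at 13.8°, so u = (cos 13.8°, sin 13.8°) = (0.97113, 0.23853) and n = (−sin 13.8°, cos 13.8°) = (-0.23853, 0.97113). F is at the origin and Q lies 29.5 along u from F, so Q = 29.5·u = (28.648, 7.0367). Tangency of A1 to both parallel lines with radius 10.1 puts P and V at F ± 10.1·n: P = (-2.4092, 9.8085), V = (2.4092, -9.8085). Equal radii place S and R the same way about Q: S = Q + 10.1·n = (26.239, 16.845), R = Q − 10.1·n = (31.058, -2.7717). Then |FR| = |R − F| = 31.181.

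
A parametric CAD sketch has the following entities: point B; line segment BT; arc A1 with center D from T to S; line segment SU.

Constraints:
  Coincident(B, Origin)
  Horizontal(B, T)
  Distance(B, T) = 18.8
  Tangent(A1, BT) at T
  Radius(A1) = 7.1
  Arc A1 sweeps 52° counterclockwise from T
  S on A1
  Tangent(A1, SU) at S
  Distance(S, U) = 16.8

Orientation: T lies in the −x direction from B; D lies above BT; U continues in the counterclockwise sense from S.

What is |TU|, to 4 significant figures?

22.56

On A1, T sits at bearing -90° from D; a 52° counterclockwise sweep puts S at bearing -38°, so S = D + 7.1·(cos -38°, sin -38°) = (-13.21, 2.729). Since A1 is tangent to SU there, DS ⟂ SU, so SU runs along (−sin -38°, cos -38°); with |SU| = 16.8, U = (-2.862, 15.97). Then |TU| = |U − T| = 22.56.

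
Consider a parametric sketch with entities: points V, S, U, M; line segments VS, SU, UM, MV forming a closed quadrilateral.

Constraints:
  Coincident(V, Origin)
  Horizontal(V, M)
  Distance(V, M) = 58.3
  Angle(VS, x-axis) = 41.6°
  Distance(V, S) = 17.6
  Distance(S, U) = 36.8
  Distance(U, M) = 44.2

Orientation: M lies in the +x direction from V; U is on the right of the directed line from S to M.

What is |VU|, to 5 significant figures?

32.248

Checks: |SU| = 36.80 ✓; |UM| = 44.20 ✓.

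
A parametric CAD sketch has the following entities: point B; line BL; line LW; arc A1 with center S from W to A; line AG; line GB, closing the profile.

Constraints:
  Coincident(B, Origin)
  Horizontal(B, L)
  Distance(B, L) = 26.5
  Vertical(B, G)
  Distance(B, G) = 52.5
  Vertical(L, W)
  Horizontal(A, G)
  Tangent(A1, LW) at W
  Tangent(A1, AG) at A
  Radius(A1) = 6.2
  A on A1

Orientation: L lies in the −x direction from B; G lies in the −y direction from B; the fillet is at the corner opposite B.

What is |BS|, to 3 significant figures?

50.6

BG is vertical with |BG| = 52.5 and G on the −y side, so G = (0.00, -52.5). The virtual corner opposite B is at (-26.5, -52.5). Since A1 is tangent to LW there, SW ⟂ LW and A1 meets AG tangentially, so SA is at right angles to AG, with radius 6.2, so the center S sits 6.2 in from both sides at S = (-20.3, -46.3). Then |BS| = |S − B| = 50.6.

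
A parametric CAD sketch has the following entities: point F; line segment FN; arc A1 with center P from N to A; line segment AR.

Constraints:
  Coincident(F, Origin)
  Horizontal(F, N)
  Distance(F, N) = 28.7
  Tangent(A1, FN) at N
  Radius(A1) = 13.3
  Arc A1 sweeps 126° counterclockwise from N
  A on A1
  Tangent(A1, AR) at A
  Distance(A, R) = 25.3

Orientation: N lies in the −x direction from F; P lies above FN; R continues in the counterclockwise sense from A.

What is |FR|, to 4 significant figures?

52.97

F is at the origin; FN is horizontal with |FN| = 28.7 and N on the −x side, so N = (-28.70, 0.000). A1 meets FN tangentially, so PN is at right angles to FN, so P = N + (0, 13.3) = (-28.70, 13.30). On A1, N sits at bearing -90° from P; a 126° counterclockwise sweep puts A at bearing 36°, so A = P + 13.3·(cos 36°, sin 36°) = (-17.94, 21.12). Tangency of A1 to AR means the radius PA is perpendicular to AR, so AR runs along (−sin 36°, cos 36°); with |AR| = 25.3, R = (-32.81, 41.59). Then |FR| = |R − F| = 52.97.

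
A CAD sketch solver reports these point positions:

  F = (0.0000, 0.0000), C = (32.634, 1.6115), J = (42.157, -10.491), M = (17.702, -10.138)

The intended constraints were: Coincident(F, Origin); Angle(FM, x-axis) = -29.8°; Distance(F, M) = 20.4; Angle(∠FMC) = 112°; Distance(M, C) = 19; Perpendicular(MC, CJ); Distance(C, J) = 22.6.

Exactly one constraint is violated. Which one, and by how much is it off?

Distance(C, J) = 22.6 — off by 7.20.

F = (0.00, 0.00) ✓; FM at -29.80° ✓; |FM| = 20.40 ✓; ∠FMC = 112.0° ✓; |MC| = 19.00 ✓; ∠(MC, CJ) = 90.00° ✓; |CJ| = 15.40 ✗.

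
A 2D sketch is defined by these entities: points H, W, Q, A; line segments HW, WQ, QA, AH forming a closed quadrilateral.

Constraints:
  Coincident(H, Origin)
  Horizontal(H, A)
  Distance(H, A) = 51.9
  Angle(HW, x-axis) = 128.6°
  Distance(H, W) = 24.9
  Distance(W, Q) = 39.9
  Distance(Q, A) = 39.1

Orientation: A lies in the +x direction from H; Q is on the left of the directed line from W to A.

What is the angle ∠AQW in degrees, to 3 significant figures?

125°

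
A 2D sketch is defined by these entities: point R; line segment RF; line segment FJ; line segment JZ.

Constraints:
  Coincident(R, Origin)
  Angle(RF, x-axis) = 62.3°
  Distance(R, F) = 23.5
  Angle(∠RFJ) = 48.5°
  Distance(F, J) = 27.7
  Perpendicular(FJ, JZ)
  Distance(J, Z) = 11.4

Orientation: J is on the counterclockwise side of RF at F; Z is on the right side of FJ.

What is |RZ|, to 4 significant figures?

31.43

∠RFJ = 48.5°, so FJ runs at 62.3° + (180° − 48.5°) = 193.8° from the x-axis; with |FJ| = 27.7, J = F + 27.7·(cos 193.8°, sin 193.8°) = (-15.98, 14.20). The perpendicularity gives JZ at right angles to FJ; with |JZ| = 11.4 on the right of FJ, Z = J + 11.4·(-0.2385, 0.9711) = (-18.70, 25.27). Then |RZ| = |Z − R| = 31.43.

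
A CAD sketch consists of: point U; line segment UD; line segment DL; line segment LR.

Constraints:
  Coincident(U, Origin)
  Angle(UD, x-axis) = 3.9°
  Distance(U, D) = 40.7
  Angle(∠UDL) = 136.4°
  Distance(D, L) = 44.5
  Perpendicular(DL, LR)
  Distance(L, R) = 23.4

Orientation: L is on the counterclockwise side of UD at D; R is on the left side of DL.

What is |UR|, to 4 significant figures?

74.12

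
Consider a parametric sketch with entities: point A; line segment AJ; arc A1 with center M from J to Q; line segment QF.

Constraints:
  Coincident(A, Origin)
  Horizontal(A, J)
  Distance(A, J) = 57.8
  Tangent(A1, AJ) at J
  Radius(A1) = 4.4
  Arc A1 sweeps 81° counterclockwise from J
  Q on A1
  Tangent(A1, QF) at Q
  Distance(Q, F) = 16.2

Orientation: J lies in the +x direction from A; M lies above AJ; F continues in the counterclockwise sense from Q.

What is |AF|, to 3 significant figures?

67.6

On A1, J sits at bearing -90° from M; an 81° counterclockwise sweep puts Q at bearing -9°, so Q = M + 4.4·(cos -9°, sin -9°) = (62.1, 3.71). Tangency of A1 to QF means the radius MQ is perpendicular to QF, so QF runs along (−sin -9°, cos -9°); with |QF| = 16.2, F = (64.7, 19.7). Then |AF| = |F − A| = 67.6.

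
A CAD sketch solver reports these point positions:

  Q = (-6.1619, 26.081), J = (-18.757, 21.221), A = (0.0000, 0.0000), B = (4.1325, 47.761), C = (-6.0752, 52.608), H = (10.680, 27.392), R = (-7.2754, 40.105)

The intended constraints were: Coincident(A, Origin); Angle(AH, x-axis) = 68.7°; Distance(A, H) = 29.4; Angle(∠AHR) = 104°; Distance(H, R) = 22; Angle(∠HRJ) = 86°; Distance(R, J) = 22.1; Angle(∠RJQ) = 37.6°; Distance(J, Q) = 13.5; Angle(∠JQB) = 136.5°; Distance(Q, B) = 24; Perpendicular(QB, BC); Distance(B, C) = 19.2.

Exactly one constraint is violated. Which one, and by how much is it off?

Distance(B, C) = 19.2 — off by 7.90.

A = (0.00, 0.00) ✓; AH at 68.70° ✓; |AH| = 29.40 ✓; ∠AHR = 104.0° ✓; |HR| = 22.00 ✓; ∠HRJ = 86.00° ✓; |RJ| = 22.10 ✓; ∠RJQ = 37.60° ✓; |JQ| = 13.50 ✓; ∠JQB = 136.5° ✓; |QB| = 24.00 ✓; ∠(QB, BC) = 90.00° ✓; |BC| = 11.30 ✗.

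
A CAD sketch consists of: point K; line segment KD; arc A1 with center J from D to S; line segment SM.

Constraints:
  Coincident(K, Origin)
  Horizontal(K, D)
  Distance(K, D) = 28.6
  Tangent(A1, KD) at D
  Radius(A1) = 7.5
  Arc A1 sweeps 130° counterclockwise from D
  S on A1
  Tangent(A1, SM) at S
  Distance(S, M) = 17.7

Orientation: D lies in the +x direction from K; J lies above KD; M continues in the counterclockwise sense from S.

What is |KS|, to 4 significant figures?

36.49

K is at the origin; K and D share the same y with |KD| = 28.6 and D on the +x side, so D = (28.60, 0.000). A1 meets KD tangentially, so JD is at right angles to KD, so J = D + (0, 7.5) = (28.60, 7.500). On A1, D sits at bearing -90° from J; a 130° counterclockwise sweep puts S at bearing 40°, so S = J + 7.5·(cos 40°, sin 40°) = (34.35, 12.32). Then |KS| = |S − K| = 36.49.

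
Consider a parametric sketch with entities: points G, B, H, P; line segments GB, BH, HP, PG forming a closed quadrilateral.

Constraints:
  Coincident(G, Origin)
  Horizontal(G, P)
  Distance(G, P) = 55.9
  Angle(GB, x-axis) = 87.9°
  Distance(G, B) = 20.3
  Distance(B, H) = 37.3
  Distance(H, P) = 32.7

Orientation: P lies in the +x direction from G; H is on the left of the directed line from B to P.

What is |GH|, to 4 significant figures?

46.15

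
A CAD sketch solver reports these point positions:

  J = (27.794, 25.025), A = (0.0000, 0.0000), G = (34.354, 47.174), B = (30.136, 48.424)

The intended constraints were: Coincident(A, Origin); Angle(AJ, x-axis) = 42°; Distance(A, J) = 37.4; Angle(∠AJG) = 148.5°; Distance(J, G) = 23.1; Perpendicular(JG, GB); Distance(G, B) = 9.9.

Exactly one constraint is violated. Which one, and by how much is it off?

Distance(G, B) = 9.9 — off by 5.50.

A = (0.00, 0.00) ✓; AJ at 42.00° ✓; |AJ| = 37.40 ✓; ∠AJG = 148.5° ✓; |JG| = 23.10 ✓; ∠(JG, GB) = 89.99° ✓; |GB| = 4.399 ✗.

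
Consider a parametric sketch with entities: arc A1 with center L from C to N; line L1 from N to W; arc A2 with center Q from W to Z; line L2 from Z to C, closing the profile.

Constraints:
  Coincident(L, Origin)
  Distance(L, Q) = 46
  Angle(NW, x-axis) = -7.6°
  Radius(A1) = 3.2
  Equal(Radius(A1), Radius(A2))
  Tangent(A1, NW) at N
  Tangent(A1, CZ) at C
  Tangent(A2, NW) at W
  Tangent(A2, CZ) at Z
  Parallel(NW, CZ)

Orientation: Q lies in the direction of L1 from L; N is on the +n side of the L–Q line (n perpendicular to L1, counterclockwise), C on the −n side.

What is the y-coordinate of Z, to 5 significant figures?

-9.2557

Tangency of A1 to both parallel lines with radius 3.2 puts N and C at L ± 3.2·n: N = (0.42322, 3.1719), C = (-0.42322, -3.1719). Equal radii place W and Z the same way about Q: W = Q + 3.2·n = (46.019, -2.9119), Z = Q − 3.2·n = (45.173, -9.2557). So Z.y = -9.2557.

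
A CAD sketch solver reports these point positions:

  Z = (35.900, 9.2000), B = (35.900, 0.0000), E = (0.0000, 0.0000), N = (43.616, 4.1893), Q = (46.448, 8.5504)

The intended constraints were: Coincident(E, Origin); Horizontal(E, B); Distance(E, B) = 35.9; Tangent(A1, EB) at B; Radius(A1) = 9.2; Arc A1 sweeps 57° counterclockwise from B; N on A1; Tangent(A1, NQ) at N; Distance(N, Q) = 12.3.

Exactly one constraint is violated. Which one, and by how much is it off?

Distance(N, Q) = 12.3 — off by 7.10.

E = (0.00, 0.00) ✓; E.y = 0.00, B.y = 0.00 ✓; |EB| = 35.90 ✓; ∠(ZB, BE) = 90.00° ✓; |ZB| = 9.200 ✓; bearing(Z→N) − bearing(Z→B) = 57.00° ✓; |ZN| = 9.200 ✓; ∠(ZN, NQ) = 90.00° ✓; |NQ| = 5.200 ✗.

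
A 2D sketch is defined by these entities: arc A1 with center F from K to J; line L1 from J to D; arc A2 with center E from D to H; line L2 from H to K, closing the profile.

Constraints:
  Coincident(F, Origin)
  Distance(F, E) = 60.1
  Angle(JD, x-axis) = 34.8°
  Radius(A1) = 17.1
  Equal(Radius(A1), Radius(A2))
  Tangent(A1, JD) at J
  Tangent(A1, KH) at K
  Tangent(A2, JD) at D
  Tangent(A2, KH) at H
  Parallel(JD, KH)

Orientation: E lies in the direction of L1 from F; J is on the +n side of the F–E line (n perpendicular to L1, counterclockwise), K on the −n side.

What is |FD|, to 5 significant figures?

62.485

The slot axis is L1's direction at 34.8°, so u = (cos 34.8°, sin 34.8°) = (0.82115, 0.57071) and n = (−sin 34.8°, cos 34.8°) = (-0.57071, 0.82115). F is at the origin and E lies 60.1 along u from F, so E = 60.1·u = (49.351, 34.300). Tangency of A1 to both parallel lines with radius 17.1 puts J and K at F ± 17.1·n: J = (-9.7592, 14.042), K = (9.7592, -14.042). Equal radii place D and H the same way about E: D = E + 17.1·n = (39.592, 48.342), H = E − 17.1·n = (59.110, 20.258). Then |FD| = |D − F| = 62.485.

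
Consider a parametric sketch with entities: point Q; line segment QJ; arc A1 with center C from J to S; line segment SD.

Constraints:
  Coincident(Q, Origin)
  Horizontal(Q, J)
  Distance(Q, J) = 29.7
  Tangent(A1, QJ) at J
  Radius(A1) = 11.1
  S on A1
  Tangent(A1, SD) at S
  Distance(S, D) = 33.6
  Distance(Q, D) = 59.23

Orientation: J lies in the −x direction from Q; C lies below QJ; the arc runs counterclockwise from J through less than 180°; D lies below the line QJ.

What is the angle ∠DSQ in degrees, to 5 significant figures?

101.57°

Checks: |QJ| = 29.70 ✓; |CS| = 11.10 ✓; ∠(CS, SD) = 90.00° ✓; |SD| = 33.60 ✓; |QD| = 59.23 ✓.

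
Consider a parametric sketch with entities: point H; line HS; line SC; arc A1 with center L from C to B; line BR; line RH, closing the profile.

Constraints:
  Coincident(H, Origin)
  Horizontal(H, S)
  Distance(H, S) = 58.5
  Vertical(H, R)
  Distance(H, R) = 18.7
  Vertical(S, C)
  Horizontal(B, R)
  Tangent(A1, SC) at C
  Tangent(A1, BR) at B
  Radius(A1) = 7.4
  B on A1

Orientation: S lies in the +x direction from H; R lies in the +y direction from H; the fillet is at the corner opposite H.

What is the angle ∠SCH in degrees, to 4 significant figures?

79.07°

The virtual corner opposite H is at (58.50, 18.70). The tangent condition forces LC to be normal to SC and tangency of A1 to BR means the radius LB is perpendicular to BR, with radius 7.4, so the center L sits 7.4 in from both sides at L = (51.10, 11.30). That places the tangent points at C = (58.50, 11.30) on SC and B = (51.10, 18.70) on BR. Then cos ∠SCH = CS·CH / (|CS||CH|), giving 79.07°.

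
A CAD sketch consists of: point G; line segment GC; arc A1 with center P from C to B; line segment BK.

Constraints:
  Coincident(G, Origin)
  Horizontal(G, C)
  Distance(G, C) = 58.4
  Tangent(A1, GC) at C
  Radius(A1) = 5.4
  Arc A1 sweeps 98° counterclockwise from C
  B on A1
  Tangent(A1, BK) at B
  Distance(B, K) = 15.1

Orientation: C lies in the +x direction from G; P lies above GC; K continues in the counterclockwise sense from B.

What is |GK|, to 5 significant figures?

65.158

G is at the origin; G and C share the same y with |GC| = 58.4 and C on the +x side, so C = (58.400, 0.0000). A1 meets GC tangentially, so PC is at right angles to GC, so P = C + (0, 5.4) = (58.400, 5.4000). On A1, C sits at bearing -90° from P; a 98° counterclockwise sweep puts B at bearing 8°, so B = P + 5.4·(cos 8°, sin 8°) = (63.747, 6.1515). A1 meets BK tangentially, so PB is at right angles to BK, so BK runs along (−sin 8°, cos 8°); with |BK| = 15.1, K = (61.646, 21.105). Then |GK| = |K − G| = 65.158.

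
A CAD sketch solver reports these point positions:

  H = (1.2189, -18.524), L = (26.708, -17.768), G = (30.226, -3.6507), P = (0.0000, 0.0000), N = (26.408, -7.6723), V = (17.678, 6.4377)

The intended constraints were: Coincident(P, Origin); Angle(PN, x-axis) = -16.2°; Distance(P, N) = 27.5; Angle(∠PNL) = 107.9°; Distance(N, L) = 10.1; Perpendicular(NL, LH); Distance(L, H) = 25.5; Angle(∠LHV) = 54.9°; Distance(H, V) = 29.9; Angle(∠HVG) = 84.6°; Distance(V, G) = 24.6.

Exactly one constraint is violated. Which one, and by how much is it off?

Distance(V, G) = 24.6 — off by 8.50.

P = (0.00, 0.00) ✓; PN at -16.20° ✓; |PN| = 27.50 ✓; ∠PNL = 107.9° ✓; |NL| = 10.10 ✓; ∠(NL, LH) = 90.00° ✓; |LH| = 25.50 ✓; ∠LHV = 54.90° ✓; |HV| = 29.90 ✓; ∠HVG = 84.60° ✓; |VG| = 16.10 ✗.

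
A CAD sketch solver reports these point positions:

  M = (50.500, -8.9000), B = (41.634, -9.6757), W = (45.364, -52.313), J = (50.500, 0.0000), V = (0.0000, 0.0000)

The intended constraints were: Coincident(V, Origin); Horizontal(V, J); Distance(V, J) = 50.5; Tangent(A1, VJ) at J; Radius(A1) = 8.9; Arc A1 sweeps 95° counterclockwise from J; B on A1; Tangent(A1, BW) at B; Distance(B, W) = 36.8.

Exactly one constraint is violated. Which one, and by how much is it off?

Distance(B, W) = 36.8 — off by 6.00.

V = (0.00, 0.00) ✓; V.y = 0.00, J.y = 0.00 ✓; |VJ| = 50.50 ✓; ∠(MJ, JV) = 90.00° ✓; |MJ| = 8.900 ✓; bearing(M→B) − bearing(M→J) = 95.00° ✓; |MB| = 8.900 ✓; ∠(MB, BW) = 90.00° ✓; |BW| = 42.80 ✗.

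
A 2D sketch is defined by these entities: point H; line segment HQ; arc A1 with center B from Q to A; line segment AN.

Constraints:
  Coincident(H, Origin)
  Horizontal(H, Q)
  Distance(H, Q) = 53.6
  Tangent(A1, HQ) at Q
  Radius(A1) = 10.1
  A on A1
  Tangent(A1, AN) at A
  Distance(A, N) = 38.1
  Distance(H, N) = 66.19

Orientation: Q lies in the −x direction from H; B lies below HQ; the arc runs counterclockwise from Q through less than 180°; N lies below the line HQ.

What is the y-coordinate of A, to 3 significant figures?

-14.8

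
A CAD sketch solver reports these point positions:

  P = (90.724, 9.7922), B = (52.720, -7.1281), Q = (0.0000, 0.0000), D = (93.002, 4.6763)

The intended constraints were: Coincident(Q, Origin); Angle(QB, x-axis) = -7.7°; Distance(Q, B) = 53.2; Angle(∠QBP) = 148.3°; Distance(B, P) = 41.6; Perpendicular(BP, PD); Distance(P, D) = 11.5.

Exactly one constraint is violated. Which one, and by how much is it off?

Distance(P, D) = 11.5 — off by 5.90.

Q = (0.00, 0.00) ✓; QB at -7.700° ✓; |QB| = 53.20 ✓; ∠QBP = 148.3° ✓; |BP| = 41.60 ✓; ∠(BP, PD) = 90.00° ✓; |PD| = 5.600 ✗.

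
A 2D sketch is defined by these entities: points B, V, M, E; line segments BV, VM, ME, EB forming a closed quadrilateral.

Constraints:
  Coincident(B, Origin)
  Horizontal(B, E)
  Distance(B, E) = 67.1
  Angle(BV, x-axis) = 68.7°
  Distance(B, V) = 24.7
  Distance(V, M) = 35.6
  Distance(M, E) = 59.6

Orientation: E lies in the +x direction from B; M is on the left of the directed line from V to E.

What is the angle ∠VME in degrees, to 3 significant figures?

77.6°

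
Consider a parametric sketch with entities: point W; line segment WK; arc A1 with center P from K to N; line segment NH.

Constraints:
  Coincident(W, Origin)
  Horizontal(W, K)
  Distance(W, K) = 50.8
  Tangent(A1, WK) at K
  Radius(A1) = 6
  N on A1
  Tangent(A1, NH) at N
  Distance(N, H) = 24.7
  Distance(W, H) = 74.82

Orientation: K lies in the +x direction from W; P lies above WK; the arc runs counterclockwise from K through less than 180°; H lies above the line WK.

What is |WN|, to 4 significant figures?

55.18

Checks: W.y = 0.00, K.y = 0.00 ✓; |PN| = 6.000 ✓; ∠(PN, NH) = 90.00° ✓; |NH| = 24.70 ✓; |WH| = 74.82 ✓.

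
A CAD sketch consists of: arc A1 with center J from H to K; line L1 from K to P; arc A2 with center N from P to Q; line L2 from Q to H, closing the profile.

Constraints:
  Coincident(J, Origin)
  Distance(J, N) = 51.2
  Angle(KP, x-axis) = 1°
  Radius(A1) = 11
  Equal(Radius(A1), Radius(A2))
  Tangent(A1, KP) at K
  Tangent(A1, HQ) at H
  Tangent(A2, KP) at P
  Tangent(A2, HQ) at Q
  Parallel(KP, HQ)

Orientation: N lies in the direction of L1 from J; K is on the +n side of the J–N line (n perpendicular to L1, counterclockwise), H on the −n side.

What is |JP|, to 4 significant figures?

52.37

The slot axis is L1's direction at 1.0°, so u = (cos 1.0°, sin 1.0°) = (0.9998, 0.01745) and n = (−sin 1.0°, cos 1.0°) = (-0.01745, 0.9998). J is at the origin and N lies 51.2 along u from J, so N = 51.2·u = (51.19, 0.8936). Tangency of A1 to both parallel lines with radius 11.0 puts K and H at J ± 11.0·n: K = (-0.1920, 11.00), H = (0.1920, -11.00). Equal radii place P and Q the same way about N: P = N + 11.0·n = (51.00, 11.89), Q = N − 11.0·n = (51.38, -10.10). Then |JP| = |P − J| = 52.37.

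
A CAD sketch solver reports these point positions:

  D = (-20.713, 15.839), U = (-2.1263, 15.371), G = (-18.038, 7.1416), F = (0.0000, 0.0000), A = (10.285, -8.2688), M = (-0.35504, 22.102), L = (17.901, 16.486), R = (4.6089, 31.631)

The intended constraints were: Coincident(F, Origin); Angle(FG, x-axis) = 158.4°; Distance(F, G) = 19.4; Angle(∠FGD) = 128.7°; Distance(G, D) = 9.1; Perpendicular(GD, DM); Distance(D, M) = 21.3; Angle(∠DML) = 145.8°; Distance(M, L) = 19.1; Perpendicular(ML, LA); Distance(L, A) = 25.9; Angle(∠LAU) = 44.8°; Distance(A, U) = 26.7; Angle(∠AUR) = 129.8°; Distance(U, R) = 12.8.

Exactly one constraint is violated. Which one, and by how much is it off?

Distance(U, R) = 12.8 — off by 4.80.

F = (0.00, 0.00) ✓; FG at 158.4° ✓; |FG| = 19.40 ✓; ∠FGD = 128.7° ✓; |GD| = 9.099 ✓; ∠(GD, DM) = 90.00° ✓; |DM| = 21.30 ✓; ∠DML = 145.8° ✓; |ML| = 19.10 ✓; ∠(ML, LA) = 90.00° ✓; |LA| = 25.90 ✓; ∠LAU = 44.80° ✓; |AU| = 26.70 ✓; ∠AUR = 129.8° ✓; |UR| = 17.60 ✗.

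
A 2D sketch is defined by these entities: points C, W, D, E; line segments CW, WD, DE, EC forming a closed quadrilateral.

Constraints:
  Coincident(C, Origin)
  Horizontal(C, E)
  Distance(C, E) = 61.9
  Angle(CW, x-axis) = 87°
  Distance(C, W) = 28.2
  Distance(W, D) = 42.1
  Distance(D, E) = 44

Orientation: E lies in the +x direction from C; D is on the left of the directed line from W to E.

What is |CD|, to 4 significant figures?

57.57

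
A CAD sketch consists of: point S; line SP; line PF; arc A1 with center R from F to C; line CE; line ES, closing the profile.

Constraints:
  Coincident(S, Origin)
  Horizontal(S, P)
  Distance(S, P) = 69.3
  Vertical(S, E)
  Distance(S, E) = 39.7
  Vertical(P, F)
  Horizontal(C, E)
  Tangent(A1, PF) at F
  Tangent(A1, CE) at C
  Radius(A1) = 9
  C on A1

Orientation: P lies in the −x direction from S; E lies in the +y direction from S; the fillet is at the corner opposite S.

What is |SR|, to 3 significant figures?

67.7

S is at the origin; S and P share the same y with |SP| = 69.3 and P on the −x side, so P = (-69.3, 0.00). SE is vertical with |SE| = 39.7 and E on the +y side, so E = (0.00, 39.7). The virtual corner opposite S is at (-69.3, 39.7). Since A1 is tangent to PF there, RF ⟂ PF and since A1 is tangent to CE there, RC ⟂ CE, with radius 9.0, so the center R sits 9.0 in from both sides at R = (-60.3, 30.7). Then |SR| = |R − S| = 67.7.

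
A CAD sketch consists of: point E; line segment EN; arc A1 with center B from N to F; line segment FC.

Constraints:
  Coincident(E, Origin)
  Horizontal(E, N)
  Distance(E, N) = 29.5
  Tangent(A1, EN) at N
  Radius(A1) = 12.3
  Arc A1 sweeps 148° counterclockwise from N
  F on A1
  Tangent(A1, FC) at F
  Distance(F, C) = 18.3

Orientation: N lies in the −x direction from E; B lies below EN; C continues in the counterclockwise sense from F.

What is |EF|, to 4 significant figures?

42.59

The tangent condition forces BN to be normal to EN, so B = N + (0, -12.3) = (-29.50, -12.30). On A1, N sits at bearing 90° from B; a 148° counterclockwise sweep puts F at bearing 238°, so F = B + 12.3·(cos 238°, sin 238°) = (-36.02, -22.73). Then |EF| = |F − E| = 42.59.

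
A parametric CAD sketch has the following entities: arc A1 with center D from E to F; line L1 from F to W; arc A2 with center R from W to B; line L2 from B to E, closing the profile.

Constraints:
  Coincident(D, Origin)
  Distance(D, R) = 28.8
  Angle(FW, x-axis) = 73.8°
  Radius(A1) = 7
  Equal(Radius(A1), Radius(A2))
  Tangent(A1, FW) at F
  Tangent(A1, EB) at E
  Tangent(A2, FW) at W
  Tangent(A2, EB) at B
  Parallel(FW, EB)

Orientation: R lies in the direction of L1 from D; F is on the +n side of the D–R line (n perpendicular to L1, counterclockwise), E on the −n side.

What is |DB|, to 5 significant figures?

29.638

Tangency of A1 to both parallel lines with radius 7.0 puts F and E at D ± 7.0·n: F = (-6.7221, 1.9529), E = (6.7221, -1.9529). Equal radii place W and B the same way about R: W = R + 7.0·n = (1.3129, 29.609), B = R − 7.0·n = (14.757, 25.704). Then |DB| = |B − D| = 29.638.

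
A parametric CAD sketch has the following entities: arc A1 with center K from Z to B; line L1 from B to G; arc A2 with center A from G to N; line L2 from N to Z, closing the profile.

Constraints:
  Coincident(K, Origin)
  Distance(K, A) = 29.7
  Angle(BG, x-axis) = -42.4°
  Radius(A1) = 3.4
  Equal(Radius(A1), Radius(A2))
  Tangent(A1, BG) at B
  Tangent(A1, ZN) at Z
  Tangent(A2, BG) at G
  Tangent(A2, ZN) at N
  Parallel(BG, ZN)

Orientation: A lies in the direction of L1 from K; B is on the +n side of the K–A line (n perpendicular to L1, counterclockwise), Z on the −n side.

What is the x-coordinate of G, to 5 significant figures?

24.225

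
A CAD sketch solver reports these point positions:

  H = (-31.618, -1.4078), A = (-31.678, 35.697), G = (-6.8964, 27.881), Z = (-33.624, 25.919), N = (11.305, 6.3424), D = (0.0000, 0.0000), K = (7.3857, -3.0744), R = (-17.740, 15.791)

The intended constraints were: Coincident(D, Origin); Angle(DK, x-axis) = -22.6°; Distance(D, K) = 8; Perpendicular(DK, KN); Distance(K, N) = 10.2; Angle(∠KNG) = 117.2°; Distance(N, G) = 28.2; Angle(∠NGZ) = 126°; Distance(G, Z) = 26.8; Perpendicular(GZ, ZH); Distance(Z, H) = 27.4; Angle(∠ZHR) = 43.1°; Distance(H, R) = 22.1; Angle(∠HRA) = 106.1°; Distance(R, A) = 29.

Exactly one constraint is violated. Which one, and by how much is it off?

Distance(R, A) = 29 — off by 4.70.

D = (0.00, 0.00) ✓; DK at -22.60° ✓; |DK| = 8.000 ✓; ∠(DK, KN) = 90.00° ✓; |KN| = 10.20 ✓; ∠KNG = 117.2° ✓; |NG| = 28.20 ✓; ∠NGZ = 126.0° ✓; |GZ| = 26.80 ✓; ∠(GZ, ZH) = 90.00° ✓; |ZH| = 27.40 ✓; ∠ZHR = 43.10° ✓; |HR| = 22.10 ✓; ∠HRA = 106.1° ✓; |RA| = 24.30 ✗.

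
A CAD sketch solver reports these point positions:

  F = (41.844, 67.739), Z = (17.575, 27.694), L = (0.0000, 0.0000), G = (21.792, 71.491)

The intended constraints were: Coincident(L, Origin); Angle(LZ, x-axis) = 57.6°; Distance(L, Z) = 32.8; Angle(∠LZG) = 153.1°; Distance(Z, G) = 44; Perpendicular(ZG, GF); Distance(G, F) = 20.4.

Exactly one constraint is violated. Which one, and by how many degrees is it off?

Perpendicular(ZG, GF) — off by 5.10°.

L = (0.00, 0.00) ✓; LZ at 57.60° ✓; |LZ| = 32.80 ✓; ∠LZG = 153.1° ✓; |ZG| = 44.00 ✓; ∠(ZG, GF) = 95.10° ✗; |GF| = 20.40 ✓.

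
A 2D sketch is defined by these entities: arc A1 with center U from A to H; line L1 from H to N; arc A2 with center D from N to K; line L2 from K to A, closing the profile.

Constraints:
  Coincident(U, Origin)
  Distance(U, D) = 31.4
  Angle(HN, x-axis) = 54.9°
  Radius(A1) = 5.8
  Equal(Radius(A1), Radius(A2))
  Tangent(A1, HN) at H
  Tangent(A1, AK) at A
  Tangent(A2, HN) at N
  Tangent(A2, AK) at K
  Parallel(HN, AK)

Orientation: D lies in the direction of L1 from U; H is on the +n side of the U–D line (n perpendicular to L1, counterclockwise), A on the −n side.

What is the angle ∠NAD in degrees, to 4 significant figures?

9.810°

The slot axis is L1's direction at 54.9°, so u = (cos 54.9°, sin 54.9°) = (0.5750, 0.8181) and n = (−sin 54.9°, cos 54.9°) = (-0.8181, 0.5750). U is at the origin and D lies 31.4 along u from U, so D = 31.4·u = (18.06, 25.69). Tangency of A1 to both parallel lines with radius 5.8 puts H and A at U ± 5.8·n: H = (-4.745, 3.335), A = (4.745, -3.335). Equal radii place N and K the same way about D: N = D + 5.8·n = (13.31, 29.02), K = D − 5.8·n = (22.80, 22.35). Then cos ∠NAD = AN·AD / (|AN||AD|), giving 9.810°.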